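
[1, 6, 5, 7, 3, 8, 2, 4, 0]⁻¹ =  [8, 0, 6, 4, 7, 2, 1, 3, 5]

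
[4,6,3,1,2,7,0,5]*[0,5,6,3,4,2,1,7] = [4,1,3,5,6,7,0,2]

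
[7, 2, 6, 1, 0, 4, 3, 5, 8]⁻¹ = [4, 3, 1, 6, 5, 7, 2, 0, 8]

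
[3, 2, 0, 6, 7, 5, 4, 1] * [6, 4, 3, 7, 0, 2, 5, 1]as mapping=[0→7, 1→3, 2→6, 3→5, 4→1, 5→2, 6→0, 7→4]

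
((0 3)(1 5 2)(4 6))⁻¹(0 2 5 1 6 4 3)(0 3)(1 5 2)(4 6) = (0 3 1 2 5 4 6)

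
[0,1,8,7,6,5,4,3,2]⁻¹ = [0,1,8,7,6,5,4,3,2]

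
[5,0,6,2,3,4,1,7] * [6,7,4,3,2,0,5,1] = [0,6,5,4,3,2,7,1]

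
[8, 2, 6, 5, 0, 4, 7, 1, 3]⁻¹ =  [4, 7, 1, 8, 5, 3, 2, 6, 0]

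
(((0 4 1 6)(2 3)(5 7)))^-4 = ()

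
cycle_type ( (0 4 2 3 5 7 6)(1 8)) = 2.7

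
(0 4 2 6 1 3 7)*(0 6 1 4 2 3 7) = (0 2 1 7 6 4 3)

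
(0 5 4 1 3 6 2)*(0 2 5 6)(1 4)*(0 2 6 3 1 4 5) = (0 3 2 6)(4 5)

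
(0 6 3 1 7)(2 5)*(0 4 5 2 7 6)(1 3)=(1 6)(4 5 7)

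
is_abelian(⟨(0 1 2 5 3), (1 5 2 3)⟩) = no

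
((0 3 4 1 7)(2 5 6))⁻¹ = (0 7 1 4 3)(2 6 5)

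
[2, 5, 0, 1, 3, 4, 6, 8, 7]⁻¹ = [2, 3, 0, 4, 5, 1, 6, 8, 7]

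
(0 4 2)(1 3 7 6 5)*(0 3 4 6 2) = (0 6 5 1 4)(2 3 7)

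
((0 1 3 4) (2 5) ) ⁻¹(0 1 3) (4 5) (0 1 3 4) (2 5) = (0 2) (1 3 4) 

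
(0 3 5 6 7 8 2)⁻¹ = (0 2 8 7 6 5 3)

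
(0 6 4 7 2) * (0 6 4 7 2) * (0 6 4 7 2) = (0 7 6 2 4)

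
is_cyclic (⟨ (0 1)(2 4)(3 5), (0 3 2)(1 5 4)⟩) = yes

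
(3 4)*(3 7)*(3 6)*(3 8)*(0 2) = (0 2)(3 4 7 6 8)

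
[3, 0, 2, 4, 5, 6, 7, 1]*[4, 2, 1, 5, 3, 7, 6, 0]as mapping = [0→5, 1→4, 2→1, 3→3, 4→7, 5→6, 6→0, 7→2]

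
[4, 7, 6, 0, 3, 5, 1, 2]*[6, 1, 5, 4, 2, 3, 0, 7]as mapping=[0→2, 1→7, 2→0, 3→6, 4→4, 5→3, 6→1, 7→5]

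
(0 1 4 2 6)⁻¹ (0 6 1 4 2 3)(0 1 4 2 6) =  (0 4 2 6 3 1)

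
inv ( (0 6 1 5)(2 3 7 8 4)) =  (0 5 1 6)(2 4 8 7 3)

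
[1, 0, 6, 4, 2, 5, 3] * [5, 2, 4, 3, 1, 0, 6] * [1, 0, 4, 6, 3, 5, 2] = [4, 5, 2, 0, 3, 1, 6]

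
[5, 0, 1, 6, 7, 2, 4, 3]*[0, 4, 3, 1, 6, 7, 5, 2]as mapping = [0→7, 1→0, 2→4, 3→5, 4→2, 5→3, 6→6, 7→1]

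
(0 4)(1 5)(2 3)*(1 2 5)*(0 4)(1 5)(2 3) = (1 5 3)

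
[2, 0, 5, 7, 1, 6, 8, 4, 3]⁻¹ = [1, 4, 0, 8, 7, 2, 5, 3, 6]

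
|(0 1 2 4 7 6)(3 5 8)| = 6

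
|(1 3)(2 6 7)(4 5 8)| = 6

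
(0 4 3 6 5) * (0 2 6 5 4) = (2 6 4 3 5)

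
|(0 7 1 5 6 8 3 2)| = 8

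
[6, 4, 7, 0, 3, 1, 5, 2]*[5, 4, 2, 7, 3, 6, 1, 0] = [1, 3, 0, 5, 7, 4, 6, 2]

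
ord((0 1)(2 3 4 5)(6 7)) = 4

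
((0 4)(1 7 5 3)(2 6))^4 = ()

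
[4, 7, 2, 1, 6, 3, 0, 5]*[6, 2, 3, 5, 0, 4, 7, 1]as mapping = [0→0, 1→1, 2→3, 3→2, 4→7, 5→5, 6→6, 7→4]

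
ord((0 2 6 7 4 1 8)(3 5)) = 14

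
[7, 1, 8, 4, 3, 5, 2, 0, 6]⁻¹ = [7, 1, 6, 4, 3, 5, 8, 0, 2]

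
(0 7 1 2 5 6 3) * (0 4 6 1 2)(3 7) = (0 3 4 6 7 2 5 1)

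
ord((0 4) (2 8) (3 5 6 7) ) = 4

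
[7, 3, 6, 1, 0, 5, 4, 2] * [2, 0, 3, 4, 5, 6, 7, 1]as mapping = [0→1, 1→4, 2→7, 3→0, 4→2, 5→6, 6→5, 7→3]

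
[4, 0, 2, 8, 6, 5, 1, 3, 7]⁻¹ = [1, 6, 2, 7, 0, 5, 4, 8, 3]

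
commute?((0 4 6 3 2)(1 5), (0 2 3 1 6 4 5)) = no:(0 4 6 3 2)(1 5)*(0 2 3 1 6 4 5) = (0 5 6 1), (0 2 3 1 6 4 5)*(0 4 6 3 2)(1 5) = (1 3 5 4)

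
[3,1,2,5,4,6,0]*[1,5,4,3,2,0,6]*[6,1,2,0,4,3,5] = [0,3,4,6,2,5,1]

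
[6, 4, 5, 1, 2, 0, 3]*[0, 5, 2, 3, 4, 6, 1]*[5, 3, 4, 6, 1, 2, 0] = [3, 1, 0, 2, 4, 5, 6]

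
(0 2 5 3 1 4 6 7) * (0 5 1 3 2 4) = (0 4 6 7 5 2 1)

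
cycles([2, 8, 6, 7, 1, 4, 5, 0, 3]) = (0 2 6 5 4 1 8 3 7)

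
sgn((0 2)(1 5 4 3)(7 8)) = -1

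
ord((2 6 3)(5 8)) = 6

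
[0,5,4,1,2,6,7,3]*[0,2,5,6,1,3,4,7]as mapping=[0→0,1→3,2→1,3→2,4→5,5→4,6→7,7→6]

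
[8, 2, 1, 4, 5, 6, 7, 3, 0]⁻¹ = [8, 2, 1, 7, 3, 4, 5, 6, 0]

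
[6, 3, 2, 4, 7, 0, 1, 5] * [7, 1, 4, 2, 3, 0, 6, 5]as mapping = [0→6, 1→2, 2→4, 3→3, 4→5, 5→7, 6→1, 7→0]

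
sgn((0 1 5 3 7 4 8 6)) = -1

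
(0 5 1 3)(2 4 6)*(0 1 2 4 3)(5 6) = (0 6 4 5 2 3 1)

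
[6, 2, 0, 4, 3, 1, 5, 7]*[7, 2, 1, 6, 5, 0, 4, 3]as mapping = [0→4, 1→1, 2→7, 3→5, 4→6, 5→2, 6→0, 7→3]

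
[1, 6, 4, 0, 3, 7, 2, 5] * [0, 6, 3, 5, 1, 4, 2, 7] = [6, 2, 1, 0, 5, 7, 3, 4]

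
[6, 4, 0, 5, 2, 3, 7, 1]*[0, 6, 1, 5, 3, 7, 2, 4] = [2, 3, 0, 7, 1, 5, 4, 6]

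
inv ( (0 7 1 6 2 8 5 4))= (0 4 5 8 2 6 1 7)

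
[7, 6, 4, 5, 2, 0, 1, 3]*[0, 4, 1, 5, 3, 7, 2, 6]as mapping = [0→6, 1→2, 2→3, 3→7, 4→1, 5→0, 6→4, 7→5]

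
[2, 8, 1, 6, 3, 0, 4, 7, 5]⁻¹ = [5, 2, 0, 4, 6, 8, 3, 7, 1]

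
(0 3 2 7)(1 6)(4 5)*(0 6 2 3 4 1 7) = (0 4 5 1 2)(6 7)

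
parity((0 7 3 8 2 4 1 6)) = odd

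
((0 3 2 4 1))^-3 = (0 2 1 3 4)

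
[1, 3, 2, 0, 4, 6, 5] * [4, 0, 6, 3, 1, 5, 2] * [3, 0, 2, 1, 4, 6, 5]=[3, 1, 5, 4, 0, 2, 6]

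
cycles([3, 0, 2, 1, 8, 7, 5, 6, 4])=(0 3 1)(4 8)(5 7 6)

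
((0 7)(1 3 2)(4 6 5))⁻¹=(0 7)(1 2 3)(4 5 6)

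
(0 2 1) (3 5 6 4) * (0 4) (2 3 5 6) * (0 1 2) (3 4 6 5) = (0 4 3 5) (1 6) 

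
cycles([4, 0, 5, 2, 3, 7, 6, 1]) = (0 4 3 2 5 7 1) 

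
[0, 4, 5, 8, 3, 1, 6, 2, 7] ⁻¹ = [0, 5, 7, 4, 1, 2, 6, 8, 3] 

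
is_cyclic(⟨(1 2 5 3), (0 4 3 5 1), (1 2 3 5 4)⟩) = no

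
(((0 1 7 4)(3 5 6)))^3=(0 4 7 1)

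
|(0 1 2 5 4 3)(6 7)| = 6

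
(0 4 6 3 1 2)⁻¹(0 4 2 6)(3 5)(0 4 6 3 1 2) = (0 3 4 6)(1 5)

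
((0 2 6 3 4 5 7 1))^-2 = (0 7 4 6)(1 5 3 2)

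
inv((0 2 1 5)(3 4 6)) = (0 5 1 2)(3 6 4)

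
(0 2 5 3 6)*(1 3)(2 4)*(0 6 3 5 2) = (0 4)(1 5)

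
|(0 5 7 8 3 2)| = 6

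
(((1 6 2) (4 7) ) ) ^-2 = (1 6 2) 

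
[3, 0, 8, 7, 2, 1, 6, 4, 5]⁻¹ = [1, 5, 4, 0, 7, 8, 6, 3, 2]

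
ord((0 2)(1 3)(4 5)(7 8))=2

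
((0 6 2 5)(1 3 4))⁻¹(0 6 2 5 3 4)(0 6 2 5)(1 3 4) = (0 4 1 6 2 5)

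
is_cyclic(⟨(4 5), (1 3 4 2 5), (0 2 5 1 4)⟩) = no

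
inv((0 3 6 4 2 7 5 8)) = (0 8 5 7 2 4 6 3)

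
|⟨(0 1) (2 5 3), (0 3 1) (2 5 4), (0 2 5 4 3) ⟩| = 720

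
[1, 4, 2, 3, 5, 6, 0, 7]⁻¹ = [6, 0, 2, 3, 1, 4, 5, 7]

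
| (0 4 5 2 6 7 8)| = 7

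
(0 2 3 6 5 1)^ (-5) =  (0 2 3 6 5 1)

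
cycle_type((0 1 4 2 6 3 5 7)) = 8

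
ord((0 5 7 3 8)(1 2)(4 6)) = 10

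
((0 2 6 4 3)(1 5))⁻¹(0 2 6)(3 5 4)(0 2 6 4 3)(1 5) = (0 1 3)(2 6 4)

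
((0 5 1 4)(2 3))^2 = (0 1)(4 5)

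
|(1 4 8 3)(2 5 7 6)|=4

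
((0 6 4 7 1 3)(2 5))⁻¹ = (0 3 1 7 4 6)(2 5)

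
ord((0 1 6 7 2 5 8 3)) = 8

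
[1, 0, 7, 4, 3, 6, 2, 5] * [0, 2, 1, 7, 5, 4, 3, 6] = [2, 0, 6, 5, 7, 3, 1, 4]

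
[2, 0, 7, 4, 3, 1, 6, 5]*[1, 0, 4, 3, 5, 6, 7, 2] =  [4, 1, 2, 5, 3, 0, 7, 6]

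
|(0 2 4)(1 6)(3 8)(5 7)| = 6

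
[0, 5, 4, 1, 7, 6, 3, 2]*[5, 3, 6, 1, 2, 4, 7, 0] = [5, 4, 2, 3, 0, 7, 1, 6]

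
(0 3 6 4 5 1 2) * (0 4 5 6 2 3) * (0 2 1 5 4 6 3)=(0 2 6 4 3 1)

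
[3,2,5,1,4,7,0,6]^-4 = [2,7,6,5,4,0,1,3]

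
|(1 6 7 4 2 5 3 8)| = 8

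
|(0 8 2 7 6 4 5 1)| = 8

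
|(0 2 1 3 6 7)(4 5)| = 6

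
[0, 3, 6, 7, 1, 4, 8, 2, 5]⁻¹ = [0, 4, 7, 1, 5, 8, 2, 3, 6]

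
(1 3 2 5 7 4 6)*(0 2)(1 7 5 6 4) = (0 2 6 7 1 3)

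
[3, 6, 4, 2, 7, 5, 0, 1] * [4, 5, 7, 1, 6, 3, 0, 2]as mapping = [0→1, 1→0, 2→6, 3→7, 4→2, 5→3, 6→4, 7→5]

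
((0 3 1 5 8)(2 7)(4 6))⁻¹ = (0 8 5 1 3)(2 7)(4 6)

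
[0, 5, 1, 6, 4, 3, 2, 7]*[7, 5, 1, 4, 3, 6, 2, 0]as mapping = [0→7, 1→6, 2→5, 3→2, 4→3, 5→4, 6→1, 7→0]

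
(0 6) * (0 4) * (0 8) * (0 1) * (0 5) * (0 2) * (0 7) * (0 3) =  (0 6 4 8 1 5 2 7 3)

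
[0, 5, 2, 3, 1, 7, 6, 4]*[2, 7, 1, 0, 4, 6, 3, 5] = [2, 6, 1, 0, 7, 5, 3, 4]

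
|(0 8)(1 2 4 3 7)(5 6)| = 10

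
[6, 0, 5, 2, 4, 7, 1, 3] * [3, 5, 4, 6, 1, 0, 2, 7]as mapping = [0→2, 1→3, 2→0, 3→4, 4→1, 5→7, 6→5, 7→6]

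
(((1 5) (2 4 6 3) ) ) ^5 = (1 5) (2 4 6 3) 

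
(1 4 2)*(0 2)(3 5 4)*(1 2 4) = (0 4)(1 3 5)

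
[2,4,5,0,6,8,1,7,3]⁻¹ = [3,6,0,8,1,2,4,7,5]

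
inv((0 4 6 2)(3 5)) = (0 2 6 4)(3 5)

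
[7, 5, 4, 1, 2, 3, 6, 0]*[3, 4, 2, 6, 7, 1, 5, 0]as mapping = [0→0, 1→1, 2→7, 3→4, 4→2, 5→6, 6→5, 7→3]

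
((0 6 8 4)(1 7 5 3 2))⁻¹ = (0 4 8 6)(1 2 3 5 7)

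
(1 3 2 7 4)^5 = ()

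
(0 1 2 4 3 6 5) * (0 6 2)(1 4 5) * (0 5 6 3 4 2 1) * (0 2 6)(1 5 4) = (0 6 2)(1 4)(3 5)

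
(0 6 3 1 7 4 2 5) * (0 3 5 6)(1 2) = (1 7 4)(2 6 5 3)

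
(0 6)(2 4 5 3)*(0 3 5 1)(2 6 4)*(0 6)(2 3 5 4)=(0 2 3)(1 6 5 4)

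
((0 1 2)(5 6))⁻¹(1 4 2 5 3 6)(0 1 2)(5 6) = (0 6 3 5 2 4)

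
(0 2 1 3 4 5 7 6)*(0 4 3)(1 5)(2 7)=(0 7 6 4 1)(2 5)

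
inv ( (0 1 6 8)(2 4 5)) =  (0 8 6 1)(2 5 4)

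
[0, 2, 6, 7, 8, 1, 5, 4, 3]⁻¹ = [0, 5, 1, 8, 7, 6, 2, 3, 4]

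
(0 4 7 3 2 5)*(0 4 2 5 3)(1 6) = (0 2 3 5 4 7)(1 6)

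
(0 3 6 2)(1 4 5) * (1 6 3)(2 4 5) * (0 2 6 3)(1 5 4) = (0 5 3)(1 4 6)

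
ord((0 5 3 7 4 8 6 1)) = 8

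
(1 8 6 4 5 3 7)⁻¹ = (1 7 3 5 4 6 8)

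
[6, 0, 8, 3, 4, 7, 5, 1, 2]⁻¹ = [1, 7, 8, 3, 4, 6, 0, 5, 2]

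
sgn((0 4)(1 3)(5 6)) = -1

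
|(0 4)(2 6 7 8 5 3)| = 6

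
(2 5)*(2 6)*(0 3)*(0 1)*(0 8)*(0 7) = (0 3 1 8 7)(2 5 6)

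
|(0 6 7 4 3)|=5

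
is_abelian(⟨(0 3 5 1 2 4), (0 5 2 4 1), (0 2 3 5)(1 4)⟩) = no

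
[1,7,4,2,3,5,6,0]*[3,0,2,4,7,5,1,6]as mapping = [0→0,1→6,2→7,3→2,4→4,5→5,6→1,7→3]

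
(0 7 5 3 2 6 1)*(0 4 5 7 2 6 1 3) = (0 2 1 4 5)(3 6)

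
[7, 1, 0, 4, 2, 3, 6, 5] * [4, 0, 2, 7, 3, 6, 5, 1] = [1, 0, 4, 3, 2, 7, 5, 6]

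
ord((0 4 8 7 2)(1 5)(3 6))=10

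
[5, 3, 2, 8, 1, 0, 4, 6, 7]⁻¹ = [5, 4, 2, 1, 6, 0, 7, 8, 3]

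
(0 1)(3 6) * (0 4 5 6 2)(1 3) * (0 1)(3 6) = (0 6)(1 4 5 3 2)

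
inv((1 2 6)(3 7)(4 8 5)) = (1 6 2)(3 7)(4 5 8)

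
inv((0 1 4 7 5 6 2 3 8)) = (0 8 3 2 6 5 7 4 1)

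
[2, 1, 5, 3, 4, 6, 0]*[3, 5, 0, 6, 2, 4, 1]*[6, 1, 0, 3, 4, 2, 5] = [6, 2, 4, 5, 0, 1, 3]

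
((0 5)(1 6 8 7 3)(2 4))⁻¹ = (0 5)(1 3 7 8 6)(2 4)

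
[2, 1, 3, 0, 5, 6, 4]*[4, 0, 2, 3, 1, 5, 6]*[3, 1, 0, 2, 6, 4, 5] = [0, 3, 2, 6, 4, 5, 1] 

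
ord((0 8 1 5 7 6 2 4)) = 8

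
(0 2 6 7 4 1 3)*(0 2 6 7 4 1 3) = (0 6 4 3 2 7 1)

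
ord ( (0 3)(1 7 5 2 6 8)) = 6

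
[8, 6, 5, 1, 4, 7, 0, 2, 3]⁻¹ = [6, 3, 7, 8, 4, 2, 1, 5, 0]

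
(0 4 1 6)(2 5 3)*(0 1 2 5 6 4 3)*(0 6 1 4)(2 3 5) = (0 5 6 4 3 2 1)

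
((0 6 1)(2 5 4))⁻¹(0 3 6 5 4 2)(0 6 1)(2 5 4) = (1 4 2 5 6 3)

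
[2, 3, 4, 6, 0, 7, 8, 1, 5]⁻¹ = [4, 7, 0, 1, 2, 8, 3, 5, 6]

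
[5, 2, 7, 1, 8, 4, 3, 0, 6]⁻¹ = [7, 3, 1, 6, 5, 0, 8, 2, 4]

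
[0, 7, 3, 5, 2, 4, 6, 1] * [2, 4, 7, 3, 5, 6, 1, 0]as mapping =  [0→2, 1→0, 2→3, 3→6, 4→7, 5→5, 6→1, 7→4]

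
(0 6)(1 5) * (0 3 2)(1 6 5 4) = (0 5 6 3 2)(1 4)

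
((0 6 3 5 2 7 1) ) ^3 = (0 5 1 3 7 6 2) 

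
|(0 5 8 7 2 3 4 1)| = 8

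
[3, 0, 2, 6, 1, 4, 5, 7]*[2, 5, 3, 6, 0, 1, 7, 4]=[6, 2, 3, 7, 5, 0, 1, 4]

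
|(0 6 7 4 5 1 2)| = 7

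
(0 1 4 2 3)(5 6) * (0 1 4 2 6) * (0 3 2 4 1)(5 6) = (0 1 4 5 3)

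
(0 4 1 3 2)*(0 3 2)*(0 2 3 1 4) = (1 3 2)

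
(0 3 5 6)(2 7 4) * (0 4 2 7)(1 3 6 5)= (0 6 4 7 2)(1 3)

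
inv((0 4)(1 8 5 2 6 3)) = (0 4)(1 3 6 2 5 8)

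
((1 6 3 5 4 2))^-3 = (1 5)(2 3)(4 6)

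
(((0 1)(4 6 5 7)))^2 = (4 5)(6 7)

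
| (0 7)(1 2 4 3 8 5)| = 6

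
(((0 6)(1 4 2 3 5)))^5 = (0 6)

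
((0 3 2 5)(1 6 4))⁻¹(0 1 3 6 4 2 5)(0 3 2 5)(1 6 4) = (0 3 6 2 4 1 5)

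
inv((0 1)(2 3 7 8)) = (0 1)(2 8 7 3)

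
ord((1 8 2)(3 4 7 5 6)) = 15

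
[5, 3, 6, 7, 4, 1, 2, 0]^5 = [0, 1, 6, 3, 4, 5, 2, 7]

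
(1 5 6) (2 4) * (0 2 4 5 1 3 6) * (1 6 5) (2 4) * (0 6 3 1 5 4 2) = (0 2 5 6 1 3 4) 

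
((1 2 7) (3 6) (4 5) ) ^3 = (3 6) (4 5) 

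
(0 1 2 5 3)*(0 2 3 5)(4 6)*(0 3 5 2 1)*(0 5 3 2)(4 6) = (0 5)(1 3)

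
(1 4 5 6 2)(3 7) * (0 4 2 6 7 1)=(0 4 5 7 3 1 2)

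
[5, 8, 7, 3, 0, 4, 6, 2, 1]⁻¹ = [4, 8, 7, 3, 5, 0, 6, 2, 1]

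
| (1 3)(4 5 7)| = 6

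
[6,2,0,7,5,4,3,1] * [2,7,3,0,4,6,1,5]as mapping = [0→1,1→3,2→2,3→5,4→6,5→4,6→0,7→7]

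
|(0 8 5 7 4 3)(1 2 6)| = 6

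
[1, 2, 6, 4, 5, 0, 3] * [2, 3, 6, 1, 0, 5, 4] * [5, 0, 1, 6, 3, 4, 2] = [6, 2, 3, 5, 4, 1, 0] 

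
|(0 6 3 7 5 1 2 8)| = 8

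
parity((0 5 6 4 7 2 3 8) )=odd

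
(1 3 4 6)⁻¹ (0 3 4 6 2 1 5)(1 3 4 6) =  (0 4 6 1 2 3 5)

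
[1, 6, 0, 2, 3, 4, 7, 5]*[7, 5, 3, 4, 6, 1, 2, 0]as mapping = [0→5, 1→2, 2→7, 3→3, 4→4, 5→6, 6→0, 7→1]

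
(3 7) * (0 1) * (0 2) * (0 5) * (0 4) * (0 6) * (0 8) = (0 1 2 5 4 6 8)(3 7)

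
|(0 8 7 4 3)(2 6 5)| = 15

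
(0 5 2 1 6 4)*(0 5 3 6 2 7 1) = (0 3 6 4 5 7 1 2)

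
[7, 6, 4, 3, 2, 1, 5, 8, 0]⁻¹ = [8, 5, 4, 3, 2, 6, 1, 0, 7]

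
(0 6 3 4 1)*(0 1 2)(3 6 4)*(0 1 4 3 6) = (0 3 6)(1 4 2)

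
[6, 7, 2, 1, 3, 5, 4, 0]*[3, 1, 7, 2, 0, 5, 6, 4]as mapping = [0→6, 1→4, 2→7, 3→1, 4→2, 5→5, 6→0, 7→3]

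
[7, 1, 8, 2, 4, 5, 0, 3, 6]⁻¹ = [6, 1, 3, 7, 4, 5, 8, 0, 2]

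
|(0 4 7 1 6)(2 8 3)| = 15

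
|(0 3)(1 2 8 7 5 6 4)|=14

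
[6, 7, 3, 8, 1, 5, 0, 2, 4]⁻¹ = [6, 4, 7, 2, 8, 5, 0, 1, 3]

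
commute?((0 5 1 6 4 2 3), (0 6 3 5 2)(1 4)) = no:(0 5 1 6 4 2 3)*(0 6 3 5 2)(1 4) = (0 2 5 4)(1 3 6), (0 6 3 5 2)(1 4)*(0 5 1 6 4 2 3) = (0 4 6)(1 2 5 3)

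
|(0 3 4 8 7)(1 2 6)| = 15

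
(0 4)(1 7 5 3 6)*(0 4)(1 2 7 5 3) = (1 5)(2 7 3 6)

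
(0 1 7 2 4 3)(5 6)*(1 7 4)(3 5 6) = (0 7 2 1 4 5 3)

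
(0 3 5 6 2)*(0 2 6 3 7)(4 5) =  (0 7)(3 4 5)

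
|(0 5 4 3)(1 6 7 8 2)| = 20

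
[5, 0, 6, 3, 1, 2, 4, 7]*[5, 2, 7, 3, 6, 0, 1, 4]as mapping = [0→0, 1→5, 2→1, 3→3, 4→2, 5→7, 6→6, 7→4]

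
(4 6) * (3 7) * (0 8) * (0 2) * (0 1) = (0 8 2 1)(3 7)(4 6)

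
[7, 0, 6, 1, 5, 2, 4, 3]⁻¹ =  [1, 3, 5, 7, 6, 4, 2, 0]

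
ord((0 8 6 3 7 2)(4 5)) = 6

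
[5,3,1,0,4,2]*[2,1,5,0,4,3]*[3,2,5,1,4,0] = [1,3,2,5,4,0]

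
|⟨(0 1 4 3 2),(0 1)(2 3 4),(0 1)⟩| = 120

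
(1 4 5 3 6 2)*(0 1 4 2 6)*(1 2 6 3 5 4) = (0 2 1 6 3)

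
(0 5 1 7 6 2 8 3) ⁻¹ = (0 3 8 2 6 7 1 5) 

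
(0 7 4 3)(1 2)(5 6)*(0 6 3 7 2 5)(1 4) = (0 2 4 7 1 5 3 6)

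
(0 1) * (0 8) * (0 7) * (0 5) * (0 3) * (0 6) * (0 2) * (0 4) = (0 1 8 7 5 3 6 2 4)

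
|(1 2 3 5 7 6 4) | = 7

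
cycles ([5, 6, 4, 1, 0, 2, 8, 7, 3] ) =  (0 5 2 4)(1 6 8 3)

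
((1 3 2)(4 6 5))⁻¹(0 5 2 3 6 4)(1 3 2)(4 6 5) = (0 4 1 2 5 6)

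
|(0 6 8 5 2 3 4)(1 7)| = 14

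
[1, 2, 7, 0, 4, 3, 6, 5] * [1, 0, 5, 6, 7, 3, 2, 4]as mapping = [0→0, 1→5, 2→4, 3→1, 4→7, 5→6, 6→2, 7→3]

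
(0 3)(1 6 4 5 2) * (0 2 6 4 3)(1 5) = (1 4)(2 5 6 3)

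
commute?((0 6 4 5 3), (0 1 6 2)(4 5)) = no:(0 6 4 5 3) * (0 1 6 2)(4 5) = (0 2)(1 6 5 3), (0 1 6 2)(4 5) * (0 6 4 5 3) = (0 1 4 3)(2 6)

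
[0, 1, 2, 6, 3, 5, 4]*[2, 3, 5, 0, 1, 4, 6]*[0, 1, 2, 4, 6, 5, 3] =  [2, 4, 5, 3, 0, 6, 1]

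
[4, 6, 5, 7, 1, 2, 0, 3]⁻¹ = [6, 4, 5, 7, 0, 2, 1, 3]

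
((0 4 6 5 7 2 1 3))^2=(0 6 7 1)(2 3 4 5)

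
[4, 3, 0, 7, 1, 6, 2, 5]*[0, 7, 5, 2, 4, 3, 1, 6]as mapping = [0→4, 1→2, 2→0, 3→6, 4→7, 5→1, 6→5, 7→3]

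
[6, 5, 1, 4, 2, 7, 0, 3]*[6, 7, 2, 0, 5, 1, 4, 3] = [4, 1, 7, 5, 2, 3, 6, 0]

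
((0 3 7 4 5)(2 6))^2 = (0 7 5 3 4)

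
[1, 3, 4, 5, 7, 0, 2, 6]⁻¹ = [5, 0, 6, 1, 2, 3, 7, 4]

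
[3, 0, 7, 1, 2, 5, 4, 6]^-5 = [3, 0, 4, 1, 6, 5, 7, 2]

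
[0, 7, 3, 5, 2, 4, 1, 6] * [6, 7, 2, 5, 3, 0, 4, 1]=[6, 1, 5, 0, 2, 3, 7, 4]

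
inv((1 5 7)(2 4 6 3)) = (1 7 5)(2 3 6 4)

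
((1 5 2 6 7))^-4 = (1 5 2 6 7)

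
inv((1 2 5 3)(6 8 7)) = (1 3 5 2)(6 7 8)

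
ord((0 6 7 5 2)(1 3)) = 10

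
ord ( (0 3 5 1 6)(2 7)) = 10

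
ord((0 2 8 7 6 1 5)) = 7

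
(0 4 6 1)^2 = (0 6)(1 4)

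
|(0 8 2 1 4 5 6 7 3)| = 9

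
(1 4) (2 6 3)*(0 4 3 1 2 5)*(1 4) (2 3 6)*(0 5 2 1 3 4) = (0 3 2 1 6) 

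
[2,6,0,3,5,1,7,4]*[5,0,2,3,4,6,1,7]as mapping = [0→2,1→1,2→5,3→3,4→6,5→0,6→7,7→4]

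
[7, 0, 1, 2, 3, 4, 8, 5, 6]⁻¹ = [1, 2, 3, 4, 5, 7, 8, 0, 6]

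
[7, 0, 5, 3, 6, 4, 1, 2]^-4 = [5, 2, 6, 3, 0, 1, 7, 4]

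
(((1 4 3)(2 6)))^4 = (1 4 3)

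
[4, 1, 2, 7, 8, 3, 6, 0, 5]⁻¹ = [7, 1, 2, 5, 0, 8, 6, 3, 4]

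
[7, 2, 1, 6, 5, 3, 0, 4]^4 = [3, 1, 2, 4, 0, 7, 5, 6]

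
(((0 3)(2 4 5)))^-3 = (0 3)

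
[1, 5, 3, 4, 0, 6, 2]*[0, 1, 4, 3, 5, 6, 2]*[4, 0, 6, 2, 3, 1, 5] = [0, 5, 2, 1, 4, 6, 3]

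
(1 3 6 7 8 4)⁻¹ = (1 4 8 7 6 3)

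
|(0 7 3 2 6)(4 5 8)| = 15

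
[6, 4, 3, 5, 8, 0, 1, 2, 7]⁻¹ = [5, 6, 7, 2, 1, 3, 0, 8, 4]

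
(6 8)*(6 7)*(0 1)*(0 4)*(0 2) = (0 1 4 2)(6 8 7)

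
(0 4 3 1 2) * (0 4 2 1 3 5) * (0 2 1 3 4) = (0 1 3 4 5 2)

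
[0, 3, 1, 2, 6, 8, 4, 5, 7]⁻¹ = [0, 2, 3, 1, 6, 7, 4, 8, 5]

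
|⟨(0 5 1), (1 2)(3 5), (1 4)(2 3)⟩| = 360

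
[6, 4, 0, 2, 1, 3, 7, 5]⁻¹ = [2, 4, 3, 5, 1, 7, 0, 6]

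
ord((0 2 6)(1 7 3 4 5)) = 15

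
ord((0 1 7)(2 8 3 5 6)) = 15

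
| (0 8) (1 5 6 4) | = 4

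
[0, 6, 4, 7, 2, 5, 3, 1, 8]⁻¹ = [0, 7, 4, 6, 2, 5, 1, 3, 8]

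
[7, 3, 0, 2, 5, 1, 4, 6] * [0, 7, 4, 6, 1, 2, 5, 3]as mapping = [0→3, 1→6, 2→0, 3→4, 4→2, 5→7, 6→1, 7→5]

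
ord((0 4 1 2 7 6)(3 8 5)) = 6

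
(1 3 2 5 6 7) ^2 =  (1 2 6) (3 5 7) 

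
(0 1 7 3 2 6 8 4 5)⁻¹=(0 5 4 8 6 2 3 7 1)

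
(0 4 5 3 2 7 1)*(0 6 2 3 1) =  (0 4 5 1 6 2 7) 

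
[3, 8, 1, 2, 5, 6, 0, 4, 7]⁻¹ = [6, 2, 3, 0, 7, 4, 5, 8, 1]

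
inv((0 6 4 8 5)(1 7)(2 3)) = (0 5 8 4 6)(1 7)(2 3)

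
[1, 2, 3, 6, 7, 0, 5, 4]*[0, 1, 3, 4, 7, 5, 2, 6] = [1, 3, 4, 2, 6, 0, 5, 7]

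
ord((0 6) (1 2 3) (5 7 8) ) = 6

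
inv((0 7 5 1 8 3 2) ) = (0 2 3 8 1 5 7) 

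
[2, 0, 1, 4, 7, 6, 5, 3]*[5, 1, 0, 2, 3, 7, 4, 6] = [0, 5, 1, 3, 6, 4, 7, 2]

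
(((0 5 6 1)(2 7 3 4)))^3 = (0 1 6 5)(2 4 3 7)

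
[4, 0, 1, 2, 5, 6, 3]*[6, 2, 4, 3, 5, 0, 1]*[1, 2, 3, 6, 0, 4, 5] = [4, 5, 3, 0, 1, 2, 6]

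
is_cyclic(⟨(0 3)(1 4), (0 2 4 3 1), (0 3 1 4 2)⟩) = no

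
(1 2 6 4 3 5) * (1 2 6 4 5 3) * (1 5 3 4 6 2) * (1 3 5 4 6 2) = (3 6 5)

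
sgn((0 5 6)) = 1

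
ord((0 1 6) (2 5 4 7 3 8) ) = 6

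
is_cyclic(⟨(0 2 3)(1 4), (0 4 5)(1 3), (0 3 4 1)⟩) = no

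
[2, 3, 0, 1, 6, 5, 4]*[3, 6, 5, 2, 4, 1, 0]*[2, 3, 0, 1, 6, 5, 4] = [5, 0, 1, 4, 2, 3, 6]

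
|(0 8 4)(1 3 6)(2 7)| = 6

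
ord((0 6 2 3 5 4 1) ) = 7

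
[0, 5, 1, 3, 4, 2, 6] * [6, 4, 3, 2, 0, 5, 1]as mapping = [0→6, 1→5, 2→4, 3→2, 4→0, 5→3, 6→1]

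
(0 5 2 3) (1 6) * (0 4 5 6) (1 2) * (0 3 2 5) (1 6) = (0 1 3 4) (5 6) 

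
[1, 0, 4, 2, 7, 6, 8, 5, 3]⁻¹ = [1, 0, 3, 8, 2, 7, 5, 4, 6]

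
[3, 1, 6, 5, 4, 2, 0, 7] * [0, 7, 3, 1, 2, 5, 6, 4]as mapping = [0→1, 1→7, 2→6, 3→5, 4→2, 5→3, 6→0, 7→4]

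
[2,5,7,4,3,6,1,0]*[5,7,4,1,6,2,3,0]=[4,2,0,6,1,3,7,5]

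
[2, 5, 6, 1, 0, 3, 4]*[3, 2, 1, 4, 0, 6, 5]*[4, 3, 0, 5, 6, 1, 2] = [3, 2, 1, 0, 5, 6, 4]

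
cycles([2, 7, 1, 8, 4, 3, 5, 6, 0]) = (0 2 1 7 6 5 3 8) 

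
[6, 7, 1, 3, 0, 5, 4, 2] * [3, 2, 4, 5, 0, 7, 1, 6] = [1, 6, 2, 5, 3, 7, 0, 4]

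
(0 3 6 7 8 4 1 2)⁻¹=(0 2 1 4 8 7 6 3)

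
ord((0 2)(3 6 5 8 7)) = 10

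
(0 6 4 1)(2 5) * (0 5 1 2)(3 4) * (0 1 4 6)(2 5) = (1 2 4 5)(3 6)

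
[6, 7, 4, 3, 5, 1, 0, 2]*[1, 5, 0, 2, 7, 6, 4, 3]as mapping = [0→4, 1→3, 2→7, 3→2, 4→6, 5→5, 6→1, 7→0]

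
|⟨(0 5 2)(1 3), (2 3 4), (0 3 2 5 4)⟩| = 720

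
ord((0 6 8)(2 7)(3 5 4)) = 6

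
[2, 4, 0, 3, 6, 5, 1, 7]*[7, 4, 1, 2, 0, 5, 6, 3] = [1, 0, 7, 2, 6, 5, 4, 3]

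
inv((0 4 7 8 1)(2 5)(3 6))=(0 1 8 7 4)(2 5)(3 6)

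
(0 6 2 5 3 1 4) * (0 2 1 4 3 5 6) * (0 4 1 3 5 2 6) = (0 4 6 3 1 5 2)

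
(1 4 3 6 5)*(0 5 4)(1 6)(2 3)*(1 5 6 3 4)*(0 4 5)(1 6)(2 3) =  (0 1 4 3)(2 5)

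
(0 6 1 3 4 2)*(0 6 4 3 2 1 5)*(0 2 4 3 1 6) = (0 3 1 4 6 5 2)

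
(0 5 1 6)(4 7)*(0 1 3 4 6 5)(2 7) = (1 5 3 4 2 7 6)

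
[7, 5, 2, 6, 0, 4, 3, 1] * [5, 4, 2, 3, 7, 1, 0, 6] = [6, 1, 2, 0, 5, 7, 3, 4]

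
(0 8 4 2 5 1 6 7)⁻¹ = (0 7 6 1 5 2 4 8)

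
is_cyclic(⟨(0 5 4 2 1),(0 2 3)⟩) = no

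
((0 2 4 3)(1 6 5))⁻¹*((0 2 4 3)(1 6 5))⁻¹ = (0 4)(1 6 5)(2 3)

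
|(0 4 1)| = 3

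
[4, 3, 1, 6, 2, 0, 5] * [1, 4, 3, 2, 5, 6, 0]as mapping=[0→5, 1→2, 2→4, 3→0, 4→3, 5→1, 6→6]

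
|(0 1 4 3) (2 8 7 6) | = 4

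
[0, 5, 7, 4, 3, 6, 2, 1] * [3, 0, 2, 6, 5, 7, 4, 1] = [3, 7, 1, 5, 6, 4, 2, 0]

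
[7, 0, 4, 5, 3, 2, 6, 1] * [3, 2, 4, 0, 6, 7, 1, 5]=[5, 3, 6, 7, 0, 4, 1, 2]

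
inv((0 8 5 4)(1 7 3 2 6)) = (0 4 5 8)(1 6 2 3 7)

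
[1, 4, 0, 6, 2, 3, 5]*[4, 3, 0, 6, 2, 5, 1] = [3, 2, 4, 1, 0, 6, 5]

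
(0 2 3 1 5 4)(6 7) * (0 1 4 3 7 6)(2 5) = (0 5 3 4 1 2 7)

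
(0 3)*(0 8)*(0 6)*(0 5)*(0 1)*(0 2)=(0 3 8 6 5 1 2)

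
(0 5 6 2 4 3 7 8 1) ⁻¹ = (0 1 8 7 3 4 2 6 5) 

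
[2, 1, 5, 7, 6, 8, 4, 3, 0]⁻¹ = [8, 1, 0, 7, 6, 2, 4, 3, 5]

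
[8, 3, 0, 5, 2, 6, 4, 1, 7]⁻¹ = [2, 7, 4, 1, 6, 3, 5, 8, 0]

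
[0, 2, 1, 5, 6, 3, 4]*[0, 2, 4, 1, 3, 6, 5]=[0, 4, 2, 6, 5, 1, 3]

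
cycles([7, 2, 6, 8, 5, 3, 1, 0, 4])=(0 7)(1 2 6)(3 8 4 5)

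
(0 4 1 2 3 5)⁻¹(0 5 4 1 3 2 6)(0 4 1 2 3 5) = (0 1 2 5 3 6 4)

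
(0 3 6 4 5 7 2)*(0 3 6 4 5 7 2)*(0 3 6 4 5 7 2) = (0 4 2 6 7 3 5)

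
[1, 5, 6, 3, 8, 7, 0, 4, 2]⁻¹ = [6, 0, 8, 3, 7, 1, 2, 5, 4]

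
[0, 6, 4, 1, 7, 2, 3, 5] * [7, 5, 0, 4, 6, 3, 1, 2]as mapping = [0→7, 1→1, 2→6, 3→5, 4→2, 5→0, 6→4, 7→3]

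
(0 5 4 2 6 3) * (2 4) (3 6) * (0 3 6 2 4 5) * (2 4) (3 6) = (2 3 6 4 5) 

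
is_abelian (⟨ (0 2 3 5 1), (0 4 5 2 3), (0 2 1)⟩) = no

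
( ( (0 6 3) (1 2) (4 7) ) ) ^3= (1 2) (4 7) 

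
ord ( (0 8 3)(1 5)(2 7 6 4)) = 12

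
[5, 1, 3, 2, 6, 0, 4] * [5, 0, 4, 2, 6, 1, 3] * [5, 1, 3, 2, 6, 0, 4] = [1, 5, 3, 6, 2, 0, 4]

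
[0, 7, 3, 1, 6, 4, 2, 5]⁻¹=[0, 3, 6, 2, 5, 7, 4, 1]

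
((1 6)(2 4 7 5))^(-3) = (1 6)(2 4 7 5)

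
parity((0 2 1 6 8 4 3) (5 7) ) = odd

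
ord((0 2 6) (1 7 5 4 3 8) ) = 6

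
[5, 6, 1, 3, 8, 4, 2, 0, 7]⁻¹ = [7, 2, 6, 3, 5, 0, 1, 8, 4]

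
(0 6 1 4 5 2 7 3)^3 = (0 4 7 6 5 3 1 2)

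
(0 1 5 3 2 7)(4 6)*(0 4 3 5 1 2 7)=(0 2)(3 7 4 6)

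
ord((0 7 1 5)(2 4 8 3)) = 4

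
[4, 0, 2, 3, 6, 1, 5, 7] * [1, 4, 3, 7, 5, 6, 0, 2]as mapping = [0→5, 1→1, 2→3, 3→7, 4→0, 5→4, 6→6, 7→2]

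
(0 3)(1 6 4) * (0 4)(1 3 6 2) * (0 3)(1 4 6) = (0 1 2 4)(3 6)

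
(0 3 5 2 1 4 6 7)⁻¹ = (0 7 6 4 1 2 5 3)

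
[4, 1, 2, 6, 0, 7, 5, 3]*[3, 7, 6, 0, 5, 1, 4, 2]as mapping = [0→5, 1→7, 2→6, 3→4, 4→3, 5→2, 6→1, 7→0]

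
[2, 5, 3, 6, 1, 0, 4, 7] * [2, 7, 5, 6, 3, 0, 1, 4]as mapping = [0→5, 1→0, 2→6, 3→1, 4→7, 5→2, 6→3, 7→4]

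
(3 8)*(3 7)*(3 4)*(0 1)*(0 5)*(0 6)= (0 1 5 6) (3 8 7 4) 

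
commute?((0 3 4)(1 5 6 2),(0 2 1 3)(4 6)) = no:(0 3 4)(1 5 6 2) * (0 2 1 3)(4 6) = (1 5 4 2 3 6),(0 2 1 3)(4 6) * (0 3 4)(1 5 6 2) = (0 1 4 2 5 6)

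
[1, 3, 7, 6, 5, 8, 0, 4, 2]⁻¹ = [6, 0, 8, 1, 7, 4, 3, 2, 5]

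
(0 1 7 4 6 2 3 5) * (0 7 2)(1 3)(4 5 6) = (0 3 6)(1 2)(5 7)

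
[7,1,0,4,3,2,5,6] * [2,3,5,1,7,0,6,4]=[4,3,2,7,1,5,0,6]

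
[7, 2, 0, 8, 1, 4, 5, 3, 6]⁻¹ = [2, 4, 1, 7, 5, 6, 8, 0, 3]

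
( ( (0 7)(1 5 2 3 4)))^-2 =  (1 3 5 4 2)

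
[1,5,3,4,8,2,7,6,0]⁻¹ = [8,0,5,2,3,1,7,6,4]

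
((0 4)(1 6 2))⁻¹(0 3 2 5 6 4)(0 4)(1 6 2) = (0 4 3 1 5 2)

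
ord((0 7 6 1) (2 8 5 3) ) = 4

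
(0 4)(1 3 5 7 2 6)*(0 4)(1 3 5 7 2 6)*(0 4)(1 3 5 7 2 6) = (0 4)(1 7)(2 3)(5 6)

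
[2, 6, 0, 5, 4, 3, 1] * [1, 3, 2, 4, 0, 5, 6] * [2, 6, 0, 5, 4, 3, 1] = [0, 1, 6, 3, 2, 4, 5]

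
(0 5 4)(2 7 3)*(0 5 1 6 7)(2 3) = (0 1 6 7 2)(4 5)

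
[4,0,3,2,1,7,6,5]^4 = [4,0,2,3,1,5,6,7]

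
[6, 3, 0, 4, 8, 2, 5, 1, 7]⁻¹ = [2, 7, 5, 1, 3, 6, 0, 8, 4]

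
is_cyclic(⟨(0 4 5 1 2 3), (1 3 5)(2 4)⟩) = no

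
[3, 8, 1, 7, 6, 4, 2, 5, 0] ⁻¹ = [8, 2, 6, 0, 5, 7, 4, 3, 1] 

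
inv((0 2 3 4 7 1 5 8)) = (0 8 5 1 7 4 3 2)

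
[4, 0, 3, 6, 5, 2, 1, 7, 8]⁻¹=[1, 6, 5, 2, 0, 4, 3, 7, 8]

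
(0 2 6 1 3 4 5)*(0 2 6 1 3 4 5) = (0 6 3 5 2 1 4)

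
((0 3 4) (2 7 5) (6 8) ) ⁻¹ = (0 4 3) (2 5 7) (6 8) 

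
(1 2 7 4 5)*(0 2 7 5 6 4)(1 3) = (0 2 5 3 1 7)(4 6)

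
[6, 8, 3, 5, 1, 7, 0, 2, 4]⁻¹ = [6, 4, 7, 2, 8, 3, 0, 5, 1]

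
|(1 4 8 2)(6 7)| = 4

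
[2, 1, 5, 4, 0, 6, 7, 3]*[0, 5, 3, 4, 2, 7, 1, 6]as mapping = [0→3, 1→5, 2→7, 3→2, 4→0, 5→1, 6→6, 7→4]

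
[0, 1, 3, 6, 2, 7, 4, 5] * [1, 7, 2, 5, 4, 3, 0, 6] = [1, 7, 5, 0, 2, 6, 4, 3]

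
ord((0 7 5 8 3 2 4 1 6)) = 9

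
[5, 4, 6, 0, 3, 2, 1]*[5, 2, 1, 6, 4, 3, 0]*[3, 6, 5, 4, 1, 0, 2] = [4, 1, 3, 0, 2, 6, 5]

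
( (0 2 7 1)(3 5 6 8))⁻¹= (0 1 7 2)(3 8 6 5)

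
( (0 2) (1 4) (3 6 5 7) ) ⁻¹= (0 2) (1 4) (3 7 5 6) 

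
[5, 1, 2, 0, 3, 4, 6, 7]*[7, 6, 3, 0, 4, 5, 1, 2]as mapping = [0→5, 1→6, 2→3, 3→7, 4→0, 5→4, 6→1, 7→2]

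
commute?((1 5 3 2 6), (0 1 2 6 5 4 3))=no:(1 5 3 2 6) * (0 1 2 6 5 4 3)=(0 1 4 3 6 2 5), (0 1 2 6 5 4 3) * (1 5 3 2 6)=(0 5 4 2 1 6 3)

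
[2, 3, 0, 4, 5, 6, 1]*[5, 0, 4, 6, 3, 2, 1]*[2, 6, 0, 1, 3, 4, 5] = [3, 5, 4, 1, 0, 6, 2]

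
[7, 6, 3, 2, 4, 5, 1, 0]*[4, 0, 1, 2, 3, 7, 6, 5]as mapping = [0→5, 1→6, 2→2, 3→1, 4→3, 5→7, 6→0, 7→4]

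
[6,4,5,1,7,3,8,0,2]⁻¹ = [7,3,8,5,1,2,0,4,6]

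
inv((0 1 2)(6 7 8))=(0 2 1)(6 8 7)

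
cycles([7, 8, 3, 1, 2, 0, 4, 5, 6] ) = (0 7 5)(1 8 6 4 2 3)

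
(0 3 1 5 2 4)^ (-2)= (0 2 1)(3 4 5)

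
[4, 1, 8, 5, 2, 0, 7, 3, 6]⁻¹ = [5, 1, 4, 7, 0, 3, 8, 6, 2]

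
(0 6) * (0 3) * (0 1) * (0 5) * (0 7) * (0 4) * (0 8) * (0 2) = (0 6 3 1 5 7 4 8 2)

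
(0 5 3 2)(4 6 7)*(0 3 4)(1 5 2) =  (0 2 3 1 5 4 6 7)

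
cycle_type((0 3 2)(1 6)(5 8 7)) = 2.3^2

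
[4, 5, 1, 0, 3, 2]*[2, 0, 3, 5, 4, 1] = [4, 1, 0, 2, 5, 3]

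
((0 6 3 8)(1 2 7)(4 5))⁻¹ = (0 8 3 6)(1 7 2)(4 5)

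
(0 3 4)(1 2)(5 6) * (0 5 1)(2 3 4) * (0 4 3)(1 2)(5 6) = (0 3 1)(2 4 6)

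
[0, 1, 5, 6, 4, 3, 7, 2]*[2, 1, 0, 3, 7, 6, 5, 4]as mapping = [0→2, 1→1, 2→6, 3→5, 4→7, 5→3, 6→4, 7→0]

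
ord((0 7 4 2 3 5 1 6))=8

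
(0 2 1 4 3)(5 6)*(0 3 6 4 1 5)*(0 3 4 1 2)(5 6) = (1 2 6 3 4 5)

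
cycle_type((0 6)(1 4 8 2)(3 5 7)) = 2.3.4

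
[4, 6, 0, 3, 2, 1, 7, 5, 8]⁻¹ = [2, 5, 4, 3, 0, 7, 1, 6, 8]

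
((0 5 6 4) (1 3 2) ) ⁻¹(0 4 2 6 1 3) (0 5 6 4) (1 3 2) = (0 1 4 3 2 5) 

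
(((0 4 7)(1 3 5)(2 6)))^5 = (0 7 4)(1 5 3)(2 6)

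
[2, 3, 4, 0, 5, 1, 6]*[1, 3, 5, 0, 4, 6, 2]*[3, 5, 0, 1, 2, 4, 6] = [4, 3, 2, 5, 6, 1, 0]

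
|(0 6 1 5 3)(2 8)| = 10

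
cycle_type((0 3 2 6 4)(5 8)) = 2.5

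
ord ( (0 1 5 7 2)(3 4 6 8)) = 20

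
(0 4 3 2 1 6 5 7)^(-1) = (0 7 5 6 1 2 3 4)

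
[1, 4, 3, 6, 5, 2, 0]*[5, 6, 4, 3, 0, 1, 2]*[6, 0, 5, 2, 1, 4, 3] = [3, 6, 2, 5, 0, 1, 4]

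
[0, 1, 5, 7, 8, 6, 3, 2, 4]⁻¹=[0, 1, 7, 6, 8, 2, 5, 3, 4]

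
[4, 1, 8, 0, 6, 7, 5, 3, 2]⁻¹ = [3, 1, 8, 7, 0, 6, 4, 5, 2]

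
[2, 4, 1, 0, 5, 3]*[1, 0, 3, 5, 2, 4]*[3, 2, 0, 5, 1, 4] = [5, 0, 3, 2, 1, 4] 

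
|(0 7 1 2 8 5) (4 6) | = 6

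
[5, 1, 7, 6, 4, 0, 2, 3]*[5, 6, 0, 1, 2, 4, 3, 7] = [4, 6, 7, 3, 2, 5, 0, 1]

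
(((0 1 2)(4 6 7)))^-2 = (0 1 2)(4 6 7)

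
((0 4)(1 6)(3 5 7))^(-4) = (3 7 5)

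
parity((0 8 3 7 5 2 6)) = even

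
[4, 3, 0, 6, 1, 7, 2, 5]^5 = [2, 4, 6, 1, 0, 7, 3, 5]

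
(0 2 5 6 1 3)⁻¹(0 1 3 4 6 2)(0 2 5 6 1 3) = (0 4 1 5 2 3)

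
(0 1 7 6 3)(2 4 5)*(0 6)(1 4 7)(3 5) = (0 4 3 6 5 2 7)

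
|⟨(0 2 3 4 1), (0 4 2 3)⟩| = 120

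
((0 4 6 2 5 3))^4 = (0 5 6)(2 4 3)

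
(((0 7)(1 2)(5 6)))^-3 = (0 7)(1 2)(5 6)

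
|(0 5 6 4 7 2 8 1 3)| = 9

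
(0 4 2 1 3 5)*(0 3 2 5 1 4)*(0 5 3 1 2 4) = (0 5 1 4 3 2)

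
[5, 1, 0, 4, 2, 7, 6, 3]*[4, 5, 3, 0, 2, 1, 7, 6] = [1, 5, 4, 2, 3, 6, 7, 0]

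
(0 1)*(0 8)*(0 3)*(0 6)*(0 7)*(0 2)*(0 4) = (0 1 8 3 6 7 2 4)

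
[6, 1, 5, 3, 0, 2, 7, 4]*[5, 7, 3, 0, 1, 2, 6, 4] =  [6, 7, 2, 0, 5, 3, 4, 1]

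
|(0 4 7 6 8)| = 5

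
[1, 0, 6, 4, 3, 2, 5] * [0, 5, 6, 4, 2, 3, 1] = [5, 0, 1, 2, 4, 6, 3]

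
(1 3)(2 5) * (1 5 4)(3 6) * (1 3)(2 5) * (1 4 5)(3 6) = (1 3 2 5)(4 6)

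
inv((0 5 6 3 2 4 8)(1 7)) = (0 8 4 2 3 6 5)(1 7)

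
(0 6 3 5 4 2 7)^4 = (0 4 6 2 3 7 5)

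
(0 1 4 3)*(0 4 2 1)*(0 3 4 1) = (0 3 1 2)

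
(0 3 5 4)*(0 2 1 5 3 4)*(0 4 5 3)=(0 5 4 2 1 3)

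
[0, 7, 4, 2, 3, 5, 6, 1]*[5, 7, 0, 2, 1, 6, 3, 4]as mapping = [0→5, 1→4, 2→1, 3→0, 4→2, 5→6, 6→3, 7→7]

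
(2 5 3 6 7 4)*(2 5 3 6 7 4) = (2 3 7)(4 5 6)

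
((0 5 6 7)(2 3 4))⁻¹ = (0 7 6 5)(2 4 3)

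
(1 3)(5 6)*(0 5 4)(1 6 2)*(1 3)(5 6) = (0 6 4)(2 3 5)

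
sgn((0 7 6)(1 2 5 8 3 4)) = -1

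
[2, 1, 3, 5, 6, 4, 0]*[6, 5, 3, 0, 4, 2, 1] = [3, 5, 0, 2, 1, 4, 6]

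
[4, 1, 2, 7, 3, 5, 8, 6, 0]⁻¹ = [8, 1, 2, 4, 0, 5, 7, 3, 6]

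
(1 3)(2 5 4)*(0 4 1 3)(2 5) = (0 4 5 1)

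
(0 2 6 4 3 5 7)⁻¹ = (0 7 5 3 4 6 2)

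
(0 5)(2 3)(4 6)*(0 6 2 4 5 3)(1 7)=(0 3 4 2)(1 7)(5 6)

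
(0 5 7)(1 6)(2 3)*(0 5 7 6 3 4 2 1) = (0 7 5 6)(1 3)(2 4)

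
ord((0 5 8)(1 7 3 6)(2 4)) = 12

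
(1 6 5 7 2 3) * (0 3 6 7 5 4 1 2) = (0 3 2 6 4 1 7)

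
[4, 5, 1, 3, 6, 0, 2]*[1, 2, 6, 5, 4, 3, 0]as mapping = [0→4, 1→3, 2→2, 3→5, 4→0, 5→1, 6→6]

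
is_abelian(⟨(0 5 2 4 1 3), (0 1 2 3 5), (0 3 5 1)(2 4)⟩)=no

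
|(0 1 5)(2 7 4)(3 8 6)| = 3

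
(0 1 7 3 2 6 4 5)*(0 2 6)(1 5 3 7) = (0 5 2)(3 6 4)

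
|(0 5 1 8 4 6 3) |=7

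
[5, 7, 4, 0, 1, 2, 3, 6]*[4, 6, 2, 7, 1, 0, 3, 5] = [0, 5, 1, 4, 6, 2, 7, 3]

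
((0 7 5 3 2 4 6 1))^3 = (0 3 6 7 2 1 5 4)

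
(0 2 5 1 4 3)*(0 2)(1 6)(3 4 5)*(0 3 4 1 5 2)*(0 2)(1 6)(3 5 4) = (0 5 1)(2 3)(4 6)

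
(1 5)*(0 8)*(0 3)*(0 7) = (0 8 3 7)(1 5)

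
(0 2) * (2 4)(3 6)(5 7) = (0 4 2)(3 6)(5 7)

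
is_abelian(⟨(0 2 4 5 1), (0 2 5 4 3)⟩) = no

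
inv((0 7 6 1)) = (0 1 6 7)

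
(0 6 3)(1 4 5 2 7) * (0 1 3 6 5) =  (0 5 2 7 3 1 4)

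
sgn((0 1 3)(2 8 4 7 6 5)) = -1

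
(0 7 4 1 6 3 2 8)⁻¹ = (0 8 2 3 6 1 4 7)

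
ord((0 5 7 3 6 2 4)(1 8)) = 14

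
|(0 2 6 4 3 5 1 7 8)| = 9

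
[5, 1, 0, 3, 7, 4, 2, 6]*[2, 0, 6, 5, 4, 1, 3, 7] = [1, 0, 2, 5, 7, 4, 6, 3]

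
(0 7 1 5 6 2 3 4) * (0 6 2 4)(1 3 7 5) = (0 5 2 7 3)(4 6)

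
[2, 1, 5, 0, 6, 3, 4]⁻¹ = [3, 1, 0, 5, 6, 2, 4]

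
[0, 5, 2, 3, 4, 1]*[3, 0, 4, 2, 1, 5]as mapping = [0→3, 1→5, 2→4, 3→2, 4→1, 5→0]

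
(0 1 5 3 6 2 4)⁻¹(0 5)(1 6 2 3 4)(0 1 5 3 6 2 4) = (0 5 2 4 6)(1 3)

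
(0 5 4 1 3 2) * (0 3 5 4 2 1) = (0 4)(1 5 2 3)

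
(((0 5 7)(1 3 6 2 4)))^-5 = (0 5 7)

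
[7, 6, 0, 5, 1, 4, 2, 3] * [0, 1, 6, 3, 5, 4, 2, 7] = [7, 2, 0, 4, 1, 5, 6, 3]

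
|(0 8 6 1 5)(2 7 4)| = 15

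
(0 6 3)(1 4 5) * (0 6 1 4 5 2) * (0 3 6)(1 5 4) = (0 5 1 4 2 3)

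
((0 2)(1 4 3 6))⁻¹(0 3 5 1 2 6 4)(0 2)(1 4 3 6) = (0 1 3 2 6 5 4)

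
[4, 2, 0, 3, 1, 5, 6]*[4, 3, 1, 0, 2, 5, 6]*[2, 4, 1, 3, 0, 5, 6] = [1, 4, 0, 2, 3, 5, 6]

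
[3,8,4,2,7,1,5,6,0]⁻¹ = [8,5,3,0,2,6,7,4,1]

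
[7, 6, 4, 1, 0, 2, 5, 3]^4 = [6, 4, 3, 2, 1, 7, 0, 5]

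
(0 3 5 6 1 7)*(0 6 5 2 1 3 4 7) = (0 4 7 6 3 2 1)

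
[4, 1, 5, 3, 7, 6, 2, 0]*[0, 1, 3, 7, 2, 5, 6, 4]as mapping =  [0→2, 1→1, 2→5, 3→7, 4→4, 5→6, 6→3, 7→0]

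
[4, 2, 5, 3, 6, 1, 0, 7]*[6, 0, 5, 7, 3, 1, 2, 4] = [3, 5, 1, 7, 2, 0, 6, 4]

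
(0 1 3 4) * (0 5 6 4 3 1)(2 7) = (2 7)(4 5 6)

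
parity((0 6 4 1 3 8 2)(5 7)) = odd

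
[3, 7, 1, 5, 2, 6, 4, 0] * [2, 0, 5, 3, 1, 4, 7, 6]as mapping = [0→3, 1→6, 2→0, 3→4, 4→5, 5→7, 6→1, 7→2]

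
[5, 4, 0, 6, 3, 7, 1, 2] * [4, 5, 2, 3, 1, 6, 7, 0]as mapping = [0→6, 1→1, 2→4, 3→7, 4→3, 5→0, 6→5, 7→2]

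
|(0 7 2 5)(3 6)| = 4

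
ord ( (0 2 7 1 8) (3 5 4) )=15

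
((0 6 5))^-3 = ()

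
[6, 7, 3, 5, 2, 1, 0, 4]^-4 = [0, 4, 5, 1, 3, 7, 6, 2]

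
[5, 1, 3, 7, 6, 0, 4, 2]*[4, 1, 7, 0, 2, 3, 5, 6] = [3, 1, 0, 6, 5, 4, 2, 7]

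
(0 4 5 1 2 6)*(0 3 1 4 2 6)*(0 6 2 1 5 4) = (0 1 2 6 3 5)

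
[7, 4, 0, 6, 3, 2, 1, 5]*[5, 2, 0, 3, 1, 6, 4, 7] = [7, 1, 5, 4, 3, 0, 2, 6]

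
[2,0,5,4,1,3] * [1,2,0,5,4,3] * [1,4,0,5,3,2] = [1,4,5,3,0,2]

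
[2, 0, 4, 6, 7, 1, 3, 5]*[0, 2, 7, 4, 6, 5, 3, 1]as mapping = [0→7, 1→0, 2→6, 3→3, 4→1, 5→2, 6→4, 7→5]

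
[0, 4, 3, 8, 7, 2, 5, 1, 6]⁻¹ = [0, 7, 5, 2, 1, 6, 8, 4, 3]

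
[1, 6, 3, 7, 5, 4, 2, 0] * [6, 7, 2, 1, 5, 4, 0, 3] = [7, 0, 1, 3, 4, 5, 2, 6]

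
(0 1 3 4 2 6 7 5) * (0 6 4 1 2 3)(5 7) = (0 2 4 3 1)(5 6)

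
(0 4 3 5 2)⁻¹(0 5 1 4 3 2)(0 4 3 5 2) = (0 4 2 1 3 5)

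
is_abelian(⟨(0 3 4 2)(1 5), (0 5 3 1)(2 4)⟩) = no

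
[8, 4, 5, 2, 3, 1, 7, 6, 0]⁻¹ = [8, 5, 3, 4, 1, 2, 7, 6, 0]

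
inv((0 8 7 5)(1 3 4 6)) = (0 5 7 8)(1 6 4 3)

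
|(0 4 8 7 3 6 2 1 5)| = 9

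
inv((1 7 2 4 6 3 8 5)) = (1 5 8 3 6 4 2 7)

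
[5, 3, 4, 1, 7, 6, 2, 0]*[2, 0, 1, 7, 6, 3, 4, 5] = [3, 7, 6, 0, 5, 4, 1, 2]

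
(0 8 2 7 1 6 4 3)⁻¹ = (0 3 4 6 1 7 2 8)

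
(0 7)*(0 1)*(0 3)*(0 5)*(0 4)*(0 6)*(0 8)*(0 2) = (0 7 1 3 5 4 6 8 2)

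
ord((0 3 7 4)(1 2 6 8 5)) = 20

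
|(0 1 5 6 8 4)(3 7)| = 6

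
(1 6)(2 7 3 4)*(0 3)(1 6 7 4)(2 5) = (0 3 1 7)(2 4 5)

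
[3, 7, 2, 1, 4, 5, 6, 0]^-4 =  [0, 1, 2, 3, 4, 5, 6, 7]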